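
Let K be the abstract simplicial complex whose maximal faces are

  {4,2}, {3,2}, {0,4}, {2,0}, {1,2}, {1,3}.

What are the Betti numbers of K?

b_0 = 1, b_1 = 2.

We work with the vertex ordering 0 < 1 < 2 < 3 < 4. The simplices of K, each written with vertices in increasing order, are:

  0-simplices (5): [0], [1], [2], [3], [4]
  1-simplices (6): [0,2], [0,4], [1,2], [1,3], [2,3], [2,4]

so the chain groups are C_0 ≅ Z^5, C_1 ≅ Z^6.

The boundary map ∂_1: C_1 → C_0 sends each edge [p,q] (with p < q) to q − p.
This gives a 5×6 integer matrix of rank 4; reducing to Smith normal form yields diagonal entries (1,1,1,1).

Reading off H_k = ker ∂_k / im ∂_{k+1}:

  H_0: rank C_0 − rank ∂_1 = 5 − 4 = 1, and the invariant factors of ∂_1 are all 1, so H_0 = Z.
  H_1: rank ker ∂_1 − rank ∂_2 = (6 − 4) − 0 = 2, and there is no ∂_2, so H_1 = Z^2.

As a check, the Euler characteristic is 5 − 6 = -1, which agrees with 1 − 2 = -1.

Hence the Betti numbers are b_0 = 1, b_1 = 2.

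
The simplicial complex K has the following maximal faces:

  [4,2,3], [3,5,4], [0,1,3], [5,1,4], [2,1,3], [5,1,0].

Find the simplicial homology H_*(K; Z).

We work with the vertex ordering 0 < 1 < 2 < 3 < 4 < 5. The simplices of K, each written with vertices in increasing order, are:

  0-simplices (6): [0], [1], [2], [3], [4], [5]
  1-simplices (12): [0,1], [0,3], [0,5], [1,2], [1,3], [1,4], [1,5], [2,3], [2,4], [3,4], [3,5], [4,5]
  2-simplices (6): [0,1,3], [0,1,5], [1,2,3], [1,4,5], [2,3,4], [3,4,5]

giving chain groups C_0 ≅ Z^6, C_1 ≅ Z^12, C_2 ≅ Z^6.

The boundary map ∂_1: C_1 → C_0 sends each edge [p,q] (with p < q) to q − p.
As a 6×12 matrix over Z this has rank 5, with invariant factors (1,1,1,1,1).

Boundary ∂_2: C_2 → C_1 maps a triangle to the signed sum of its edges. For instance
  ∂[0,1,5] = [1,5] − [0,5] + [0,1],
  ∂[0,1,3] = [1,3] − [0,3] + [0,1].
As a 12×6 matrix over Z this has rank 6, with invariant factors (1,1,1,1,1,1).

Computing H_k = (kernel of ∂_k) / (image of ∂_{k+1}):

  H_0: rank C_0 − rank ∂_1 = 6 − 5 = 1, and the invariant factors of ∂_1 are all 1, so H_0 = Z.
  H_1: rank ker ∂_1 − rank ∂_2 = (12 − 5) − 6 = 1, and the invariant factors of ∂_2 are all 1, so H_1 = Z.
  H_2: rank ker ∂_2 − rank ∂_3 = (6 − 6) − 0 = 0, and there is no ∂_3, so H_2 = 0.

As a check, the Euler characteristic is 6 − 12 + 6 = 0, which agrees with 1 − 1 + 0 = 0.
(K is a triangulation of the cylinder S^1 x I.)

H_0 = Z,  H_1 = Z,  H_2 = 0.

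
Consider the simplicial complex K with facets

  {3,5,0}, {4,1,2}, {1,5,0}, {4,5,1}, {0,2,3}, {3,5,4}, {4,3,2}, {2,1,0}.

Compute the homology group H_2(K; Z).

We work with the vertex ordering 0 < 1 < 2 < 3 < 4 < 5. The simplices of K, each written with vertices in increasing order, are:

  0-simplices (6): [0], [1], [2], [3], [4], [5]
  1-simplices (12): [0,1], [0,2], [0,3], [0,5], [1,2], [1,4], [1,5], [2,3], [2,4], [3,4], [3,5], [4,5]
  2-simplices (8): [0,1,2], [0,1,5], [0,2,3], [0,3,5], [1,2,4], [1,4,5], [2,3,4], [3,4,5]

so the chain groups are C_0 ≅ Z^6, C_1 ≅ Z^12, C_2 ≅ Z^8.

Boundary ∂_1: C_1 → C_0 sends each edge [p,q] (with p < q) to q − p.
As a 6×12 matrix over Z this has rank 5, with invariant factors (1,1,1,1,1).

The boundary map ∂_2: C_2 → C_1 sends each 2-simplex [p,q,r] to [q,r] − [p,r] + [p,q]. For instance
  ∂[1,4,5] = [4,5] − [1,5] + [1,4],
  ∂[2,3,4] = [3,4] − [2,4] + [2,3].
As a 12×8 matrix over Z this has rank 7, with invariant factors (1,1,1,1,1,1,1).

Now H_k = ker ∂_k / im ∂_{k+1}, so:

  H_2: rank ker ∂_2 − rank ∂_3 = (8 − 7) − 0 = 1, and there is no ∂_3, so H_2 ≅ Z.

H_2 ≅ Z.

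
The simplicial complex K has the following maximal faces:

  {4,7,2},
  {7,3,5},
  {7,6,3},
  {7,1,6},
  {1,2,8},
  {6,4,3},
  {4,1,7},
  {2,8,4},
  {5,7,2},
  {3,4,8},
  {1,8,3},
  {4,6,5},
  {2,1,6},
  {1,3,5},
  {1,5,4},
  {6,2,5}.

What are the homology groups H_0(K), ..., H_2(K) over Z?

H_0 = Z,  H_1 = Z^2,  H_2 = Z.

Fix the vertex order 1 < 2 < 3 < 4 < 5 < 6 < 7 < 8 and write every simplex with vertices in increasing order. Then dim K = 2 and the simplices of K are:

  0-simplices (8): [1], [2], [3], [4], [5], [6], [7], [8]
  1-simplices (24): (24 of them)
  2-simplices (16): [1,2,6], [1,2,8], [1,3,5], [1,3,8], [1,4,5], [1,4,7], [1,6,7], [2,4,7], [2,4,8], [2,5,6], [2,5,7], [3,4,6], [3,4,8], [3,5,7], [3,6,7], [4,5,6]

giving chain groups C_0 ≅ Z^8, C_1 ≅ Z^24, C_2 ≅ Z^16.

∂_1: C_1 → C_0 is given by ∂[p,q] = [q] − [p]. For instance
  ∂[5,6] = [6] − [5].
The resulting 8×24 matrix has rank 7, and its Smith normal form has invariant factors (1,1,1,1,1,1,1).

∂_2: C_2 → C_1 acts by ∂[p,q,r] = [q,r] − [p,r] + [p,q]. For instance
  ∂[1,3,5] = [3,5] − [1,5] + [1,3],
  ∂[4,5,6] = [5,6] − [4,6] + [4,5].
This gives a 24×16 integer matrix of rank 15; reducing to Smith normal form yields diagonal entries (1,1,1,1,1,1,1,1,1,1,1,1,1,1,1).

Computing H_k = (kernel of ∂_k) / (image of ∂_{k+1}):

  H_0: rank C_0 − rank ∂_1 = 8 − 7 = 1, and the invariant factors of ∂_1 are all 1, so H_0 ≅ Z.
  H_1: rank ker ∂_1 − rank ∂_2 = (24 − 7) − 15 = 2, and the invariant factors of ∂_2 are all 1, so H_1 ≅ Z^2.
  H_2: rank ker ∂_2 − rank ∂_3 = (16 − 15) − 0 = 1, and there is no ∂_3, so H_2 ≅ Z.

As a check, the Euler characteristic is 8 − 24 + 16 = 0, which agrees with 1 − 2 + 1 = 0.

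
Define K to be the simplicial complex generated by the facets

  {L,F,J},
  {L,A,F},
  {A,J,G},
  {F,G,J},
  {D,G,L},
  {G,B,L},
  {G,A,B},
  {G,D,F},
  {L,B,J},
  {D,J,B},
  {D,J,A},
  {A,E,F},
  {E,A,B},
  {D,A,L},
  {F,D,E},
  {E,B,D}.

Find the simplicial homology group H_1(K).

H_1 = Z^2.

Order the vertices as A < B < D < E < F < G < J < L. Listing each simplex with vertices in this order, K has dimension 2 with simplices:

  0-simplices (8): A, B, D, E, F, G, J, L
  1-simplices (24): AB, AD, AE, AF, AG, AJ, AL, BD, BE, BG, BJ, BL, DE, DF, DG, DJ, DL, EF, FG, FJ, FL, GJ, GL, JL
  2-simplices (16): ABE, ABG, ADJ, ADL, AEF, AFL, AGJ, BDE, BDJ, BGL, BJL, DEF, DFG, DGL, FGJ, FJL

giving chain groups C_0 ≅ Z^8, C_1 ≅ Z^24, C_2 ≅ Z^16.

The boundary map ∂_1: C_1 → C_0 sends each edge [p,q] (with p < q) to q − p.
The 8×24 boundary matrix has rank 7 and Smith normal form diag(1,1,1,1,1,1,1).

The boundary map ∂_2: C_2 → C_1 sends each 2-simplex [p,q,r] to [q,r] − [p,r] + [p,q]. For instance
  ∂DGL = GL − DL + DG,
  ∂ADL = DL − AL + AD.
This gives a 24×16 integer matrix of rank 15; reducing to Smith normal form yields diagonal entries (1,1,1,1,1,1,1,1,1,1,1,1,1,1,1).

From H_k ≅ ker(∂_k) / im(∂_{k+1}) we obtain:

  H_1: rank ker ∂_1 − rank ∂_2 = (24 − 7) − 15 = 2, and the invariant factors of ∂_2 are all 1, so H_1 = Z^2.

(K is a triangulation of the torus T^2.)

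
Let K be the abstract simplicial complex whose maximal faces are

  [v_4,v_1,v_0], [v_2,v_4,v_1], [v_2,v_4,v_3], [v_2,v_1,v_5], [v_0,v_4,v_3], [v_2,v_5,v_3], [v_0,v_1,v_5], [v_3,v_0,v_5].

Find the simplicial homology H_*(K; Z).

H_0 = Z,  H_1 = 0,  H_2 = Z.

We work with the vertex ordering v_0 < v_1 < v_2 < v_3 < v_4 < v_5. The simplices of K, each written with vertices in increasing order, are:

  0-simplices (6): [v_0], [v_1], [v_2], [v_3], [v_4], [v_5]
  1-simplices (12): [v_0,v_1], [v_0,v_3], [v_0,v_4], [v_0,v_5], [v_1,v_2], [v_1,v_4], [v_1,v_5], [v_2,v_3], [v_2,v_4], [v_2,v_5], [v_3,v_4], [v_3,v_5]
  2-simplices (8): [v_0,v_1,v_4], [v_0,v_1,v_5], [v_0,v_3,v_4], [v_0,v_3,v_5], [v_1,v_2,v_4], [v_1,v_2,v_5], [v_2,v_3,v_4], [v_2,v_3,v_5]

Hence C_0 ≅ Z^6, C_1 ≅ Z^12, C_2 ≅ Z^8.

Boundary ∂_1: C_1 → C_0 maps an edge to its endpoints' difference, ∂[p,q] = q − p. For instance
  ∂[v_0,v_1] = [v_1] − [v_0].
The 6×12 boundary matrix has rank 5 and Smith normal form diag(1,1,1,1,1).

The boundary map ∂_2: C_2 → C_1 sends each 2-simplex [p,q,r] to [q,r] − [p,r] + [p,q]. For instance
  ∂[v_0,v_3,v_5] = [v_3,v_5] − [v_0,v_5] + [v_0,v_3],
  ∂[v_0,v_3,v_4] = [v_3,v_4] − [v_0,v_4] + [v_0,v_3].
This gives a 12×8 integer matrix of rank 7; reducing to Smith normal form yields diagonal entries (1,1,1,1,1,1,1).

Computing H_k = (kernel of ∂_k) / (image of ∂_{k+1}):

  H_0: rank C_0 − rank ∂_1 = 6 − 5 = 1, and the invariant factors of ∂_1 are all 1, so H_0 ≅ Z.
  H_1: rank ker ∂_1 − rank ∂_2 = (12 − 5) − 7 = 0, and the invariant factors of ∂_2 are all 1, so H_1 ≅ 0.
  H_2: rank ker ∂_2 − rank ∂_3 = (8 − 7) − 0 = 1, and there is no ∂_3, so H_2 ≅ Z.

As a check, the Euler characteristic is 6 − 12 + 8 = 2, which agrees with 1 − 0 + 1 = 2.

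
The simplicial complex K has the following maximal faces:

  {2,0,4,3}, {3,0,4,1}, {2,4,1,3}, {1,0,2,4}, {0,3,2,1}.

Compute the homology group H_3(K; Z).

Fix the vertex order 0 < 1 < 2 < 3 < 4 and write every simplex with vertices in increasing order. Then dim K = 3 and the simplices of K are:

  0-simplices (5): [0], [1], [2], [3], [4]
  1-simplices (10): [0,1], [0,2], [0,3], [0,4], [1,2], [1,3], [1,4], [2,3], [2,4], [3,4]
  2-simplices (10): [0,1,2], [0,1,3], [0,1,4], [0,2,3], [0,2,4], [0,3,4], [1,2,3], [1,2,4], [1,3,4], [2,3,4]
  3-simplices (5): [0,1,2,3], [0,1,2,4], [0,1,3,4], [0,2,3,4], [1,2,3,4]

so the chain groups are C_0 ≅ Z^5, C_1 ≅ Z^10, C_2 ≅ Z^10, C_3 ≅ Z^5.

The boundary map ∂_1: C_1 → C_0 sends each edge [p,q] (with p < q) to q − p. For instance
  ∂[0,4] = [4] − [0].
The resulting 5×10 matrix has rank 4, and its Smith normal form has invariant factors (1,1,1,1).

Boundary ∂_2: C_2 → C_1 acts by ∂[p,q,r] = [q,r] − [p,r] + [p,q]. For instance
  ∂[2,3,4] = [3,4] − [2,4] + [2,3],
  ∂[1,2,3] = [2,3] − [1,3] + [1,2].
This gives a 10×10 integer matrix of rank 6; reducing to Smith normal form yields diagonal entries (1,1,1,1,1,1).

The boundary map ∂_3: C_3 → C_2 sends each 3-simplex σ to the alternating sum Σ_i (−1)^i (σ with its i-th vertex removed). For instance
  ∂[0,2,3,4] = [2,3,4] − [0,3,4] + [0,2,4] − [0,2,3],
  ∂[1,2,3,4] = [2,3,4] − [1,3,4] + [1,2,4] − [1,2,3].
The 10×5 boundary matrix has rank 4 and Smith normal form diag(1,1,1,1).

Now H_k = ker ∂_k / im ∂_{k+1}, so:

  H_3: rank ker ∂_3 − rank ∂_4 = (5 − 4) − 0 = 1, and there is no ∂_4, so H_3 ≅ Z.

H_3 = Z.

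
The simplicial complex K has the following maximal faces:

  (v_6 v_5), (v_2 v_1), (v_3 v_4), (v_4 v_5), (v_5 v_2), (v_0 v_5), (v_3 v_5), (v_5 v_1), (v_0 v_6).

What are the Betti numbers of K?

b_0 = 1, b_1 = 3.

Fix the vertex order v_0 < v_1 < v_2 < v_3 < v_4 < v_5 < v_6 and write every simplex with vertices in increasing order. Then dim K = 1 and the simplices of K are:

  0-simplices (7): [v_0], [v_1], [v_2], [v_3], [v_4], [v_5], [v_6]
  1-simplices (9): [v_0,v_5], [v_0,v_6], [v_1,v_2], [v_1,v_5], [v_2,v_5], [v_3,v_4], [v_3,v_5], [v_4,v_5], [v_5,v_6]

so the chain groups are C_0 ≅ Z^7, C_1 ≅ Z^9.

∂_1: C_1 → C_0 maps an edge to its endpoints' difference, ∂[p,q] = q − p. For instance
  ∂[v_3,v_4] = [v_4] − [v_3].
As a 7×9 matrix over Z this has rank 6, with invariant factors (1,1,1,1,1,1).

From H_k ≅ ker(∂_k) / im(∂_{k+1}) we obtain:

  H_0: rank C_0 − rank ∂_1 = 7 − 6 = 1, and the invariant factors of ∂_1 are all 1, so H_0 = Z.
  H_1: rank ker ∂_1 − rank ∂_2 = (9 − 6) − 0 = 3, and there is no ∂_2, so H_1 = Z^3.

(K is a triangulation of a wedge of 3 circles.)

Hence the Betti numbers are b_0 = 1, b_1 = 3.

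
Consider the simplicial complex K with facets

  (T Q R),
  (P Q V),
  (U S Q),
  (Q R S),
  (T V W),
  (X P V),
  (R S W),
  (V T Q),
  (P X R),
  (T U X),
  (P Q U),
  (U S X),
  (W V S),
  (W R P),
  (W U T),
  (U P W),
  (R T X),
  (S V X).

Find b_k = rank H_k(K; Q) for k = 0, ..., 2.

K has 9 vertices, 27 edges, 18 triangles.
rank ∂_0 = 0, rank ∂_1 = 8 ⇒ b_0 = 9 − 0 − 8 = 1; all invariant factors of ∂_1 are 1 so no torsion. So H_0 = Z.
rank ∂_1 = 8, rank ∂_2 = 17 ⇒ b_1 = 27 − 8 − 17 = 2; all invariant factors of ∂_2 are 1 so no torsion. So H_1 = Z^2.
rank ∂_2 = 17, rank ∂_3 = 0 ⇒ b_2 = 18 − 17 − 0 = 1. So H_2 = Z.

b_0 = 1, b_1 = 2, b_2 = 1.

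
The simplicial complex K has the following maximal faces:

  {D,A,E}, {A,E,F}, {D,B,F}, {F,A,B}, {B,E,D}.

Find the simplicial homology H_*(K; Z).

H_0 = Z,  H_1 = Z,  H_2 = 0.

We work with the vertex ordering A < B < D < E < F. The simplices of K, each written with vertices in increasing order, are:

  0-simplices (5): A, B, D, E, F
  1-simplices (10): AB, AD, AE, AF, BD, BE, BF, DE, DF, EF
  2-simplices (5): ABF, ADE, AEF, BDE, BDF

so the chain groups are C_0 ≅ Z^5, C_1 ≅ Z^10, C_2 ≅ Z^5.

∂_1: C_1 → C_0 is given by ∂[p,q] = [q] − [p].
As a 5×10 matrix over Z this has rank 4, with invariant factors (1,1,1,1).

Boundary ∂_2: C_2 → C_1 acts by ∂[p,q,r] = [q,r] − [p,r] + [p,q]. For instance
  ∂ABF = BF − AF + AB,
  ∂AEF = EF − AF + AE.
As a 10×5 matrix over Z this has rank 5, with invariant factors (1,1,1,1,1).

From H_k ≅ ker(∂_k) / im(∂_{k+1}) we obtain:

  H_0: rank C_0 − rank ∂_1 = 5 − 4 = 1, and the invariant factors of ∂_1 are all 1, so H_0 = Z.
  H_1: rank ker ∂_1 − rank ∂_2 = (10 − 4) − 5 = 1, and the invariant factors of ∂_2 are all 1, so H_1 = Z.
  H_2: rank ker ∂_2 − rank ∂_3 = (5 − 5) − 0 = 0, and there is no ∂_3, so H_2 = 0.

As a check, the Euler characteristic is 5 − 10 + 5 = 0, which agrees with 1 − 1 + 0 = 0.
(K is a triangulation of the Möbius band.)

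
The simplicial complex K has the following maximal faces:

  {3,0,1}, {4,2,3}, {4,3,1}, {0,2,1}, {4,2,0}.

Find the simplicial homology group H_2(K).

H_2 ≅ 0.

Fix the vertex order 0 < 1 < 2 < 3 < 4 and write every simplex with vertices in increasing order. Then dim K = 2 and the simplices of K are:

  0-simplices (5): [0], [1], [2], [3], [4]
  1-simplices (10): [0,1], [0,2], [0,3], [0,4], [1,2], [1,3], [1,4], [2,3], [2,4], [3,4]
  2-simplices (5): [0,1,2], [0,1,3], [0,2,4], [1,3,4], [2,3,4]

giving chain groups C_0 ≅ Z^5, C_1 ≅ Z^10, C_2 ≅ Z^5.

The boundary map ∂_1: C_1 → C_0 sends each edge [p,q] (with p < q) to q − p.
The resulting 5×10 matrix has rank 4, and its Smith normal form has invariant factors (1,1,1,1).

The boundary map ∂_2: C_2 → C_1 maps a triangle to the signed sum of its edges. For instance
  ∂[0,1,2] = [1,2] − [0,2] + [0,1],
  ∂[2,3,4] = [3,4] − [2,4] + [2,3].
As a 10×5 matrix over Z this has rank 5, with invariant factors (1,1,1,1,1).

From H_k ≅ ker(∂_k) / im(∂_{k+1}) we obtain:

  H_2: rank ker ∂_2 − rank ∂_3 = (5 − 5) − 0 = 0, and there is no ∂_3, so H_2 ≅ 0.

(K is a triangulation of the Möbius band.)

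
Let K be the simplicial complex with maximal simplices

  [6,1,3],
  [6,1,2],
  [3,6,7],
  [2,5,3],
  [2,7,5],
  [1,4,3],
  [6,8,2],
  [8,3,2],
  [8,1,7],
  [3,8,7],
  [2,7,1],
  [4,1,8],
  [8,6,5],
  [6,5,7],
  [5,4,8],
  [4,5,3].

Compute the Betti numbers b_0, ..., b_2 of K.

Fix the vertex order 1 < 2 < 3 < 4 < 5 < 6 < 7 < 8 and write every simplex with vertices in increasing order. Then dim K = 2 and the simplices of K are:

  0-simplices (8): [1], [2], [3], [4], [5], [6], [7], [8]
  1-simplices (24): (24 of them)
  2-simplices (16): [1,2,6], [1,2,7], [1,3,4], [1,3,6], [1,4,8], [1,7,8], [2,3,5], [2,3,8], [2,5,7], [2,6,8], [3,4,5], [3,6,7], [3,7,8], [4,5,8], [5,6,7], [5,6,8]

so the chain groups are C_0 ≅ Z^8, C_1 ≅ Z^24, C_2 ≅ Z^16.

Boundary ∂_1: C_1 → C_0 sends each edge [p,q] (with p < q) to q − p. For instance
  ∂[6,7] = [7] − [6].
The resulting 8×24 matrix has rank 7, and its Smith normal form has invariant factors (1,1,1,1,1,1,1).

∂_2: C_2 → C_1 acts by ∂[p,q,r] = [q,r] − [p,r] + [p,q]. For instance
  ∂[5,6,8] = [6,8] − [5,8] + [5,6],
  ∂[2,3,5] = [3,5] − [2,5] + [2,3].
The 24×16 boundary matrix has rank 15 and Smith normal form diag(1,1,1,1,1,1,1,1,1,1,1,1,1,1,1).

Now H_k = ker ∂_k / im ∂_{k+1}, so:

  H_0: rank C_0 − rank ∂_1 = 8 − 7 = 1, and the invariant factors of ∂_1 are all 1, so H_0 = Z.
  H_1: rank ker ∂_1 − rank ∂_2 = (24 − 7) − 15 = 2, and the invariant factors of ∂_2 are all 1, so H_1 = Z^2.
  H_2: rank ker ∂_2 − rank ∂_3 = (16 − 15) − 0 = 1, and there is no ∂_3, so H_2 = Z.

(K is a triangulation of the torus T^2.)

Hence the Betti numbers are b_0 = 1, b_1 = 2, b_2 = 1.

b_0 = 1, b_1 = 2, b_2 = 1.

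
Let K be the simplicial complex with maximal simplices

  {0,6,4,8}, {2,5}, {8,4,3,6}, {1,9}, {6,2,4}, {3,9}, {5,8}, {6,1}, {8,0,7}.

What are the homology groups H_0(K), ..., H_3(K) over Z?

H_0 = Z,  H_1 = Z^2,  H_2 = 0,  H_3 = 0.

Take the total order 0 < 1 < 2 < 3 < 4 < 5 < 6 < 7 < 8 < 9 on the vertex set. Then K (dimension 3) consists of the simplices:

  0-simplices (10): [0], [1], [2], [3], [4], [5], [6], [7], [8], [9]
  1-simplices (18): [0,4], [0,6], [0,7], [0,8], [1,6], [1,9], [2,4], [2,5], [2,6], [3,4], [3,6], [3,8], [3,9], [4,6], [4,8], [5,8], [6,8], [7,8]
  2-simplices (9): [0,4,6], [0,4,8], [0,6,8], [0,7,8], [2,4,6], [3,4,6], [3,4,8], [3,6,8], [4,6,8]
  3-simplices (2): [0,4,6,8], [3,4,6,8]

so the chain groups are C_0 ≅ Z^10, C_1 ≅ Z^18, C_2 ≅ Z^9, C_3 ≅ Z^2.

∂_1: C_1 → C_0 sends each edge [p,q] (with p < q) to q − p.
The resulting 10×18 matrix has rank 9, and its Smith normal form has invariant factors (1,1,1,1,1,1,1,1,1).

Boundary ∂_2: C_2 → C_1 sends each 2-simplex [p,q,r] to [q,r] − [p,r] + [p,q]. For instance
  ∂[3,6,8] = [6,8] − [3,8] + [3,6],
  ∂[3,4,8] = [4,8] − [3,8] + [3,4].
The 18×9 boundary matrix has rank 7 and Smith normal form diag(1,1,1,1,1,1,1).

∂_3: C_3 → C_2 sends each 3-simplex σ to the alternating sum Σ_i (−1)^i (σ with its i-th vertex removed). For instance
  ∂[3,4,6,8] = [4,6,8] − [3,6,8] + [3,4,8] − [3,4,6],
  ∂[0,4,6,8] = [4,6,8] − [0,6,8] + [0,4,8] − [0,4,6].
The 9×2 boundary matrix has rank 2 and Smith normal form diag(1,1).

Computing H_k = (kernel of ∂_k) / (image of ∂_{k+1}):

  H_0: rank C_0 − rank ∂_1 = 10 − 9 = 1, and the invariant factors of ∂_1 are all 1, so H_0 = Z.
  H_1: rank ker ∂_1 − rank ∂_2 = (18 − 9) − 7 = 2, and the invariant factors of ∂_2 are all 1, so H_1 = Z^2.
  H_2: rank ker ∂_2 − rank ∂_3 = (9 − 7) − 2 = 0, and the invariant factors of ∂_3 are all 1, so H_2 = 0.
  H_3: rank ker ∂_3 − rank ∂_4 = (2 − 2) − 0 = 0, and there is no ∂_4, so H_3 = 0.

As a check, the Euler characteristic is 10 − 18 + 9 − 2 = -1, which agrees with 1 − 2 + 0 − 0 = -1.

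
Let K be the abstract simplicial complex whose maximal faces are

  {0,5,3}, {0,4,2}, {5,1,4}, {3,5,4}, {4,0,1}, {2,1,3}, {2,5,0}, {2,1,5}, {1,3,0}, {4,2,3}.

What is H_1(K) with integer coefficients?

H_1 ≅ Z/2.

We work with the vertex ordering 0 < 1 < 2 < 3 < 4 < 5. The simplices of K, each written with vertices in increasing order, are:

  0-simplices (6): [0], [1], [2], [3], [4], [5]
  1-simplices (15): [0,1], [0,2], [0,3], [0,4], [0,5], [1,2], [1,3], [1,4], [1,5], [2,3], [2,4], [2,5], [3,4], [3,5], [4,5]
  2-simplices (10): [0,1,3], [0,1,4], [0,2,4], [0,2,5], [0,3,5], [1,2,3], [1,2,5], [1,4,5], [2,3,4], [3,4,5]

giving chain groups C_0 ≅ Z^6, C_1 ≅ Z^15, C_2 ≅ Z^10.

Boundary ∂_1: C_1 → C_0 maps an edge to its endpoints' difference, ∂[p,q] = q − p. For instance
  ∂[4,5] = [5] − [4].
This gives a 6×15 integer matrix of rank 5; reducing to Smith normal form yields diagonal entries (1,1,1,1,1).

The boundary map ∂_2: C_2 → C_1 sends each 2-simplex [p,q,r] to [q,r] − [p,r] + [p,q]. For instance
  ∂[1,2,3] = [2,3] − [1,3] + [1,2],
  ∂[1,4,5] = [4,5] − [1,5] + [1,4].
This gives a 15×10 integer matrix of rank 10; reducing to Smith normal form yields diagonal entries (1,1,1,1,1,1,1,1,1,2).

Computing H_k = (kernel of ∂_k) / (image of ∂_{k+1}):

  H_1: rank ker ∂_1 − rank ∂_2 = (15 − 5) − 10 = 0, and ∂_2 has invariant factor 2 > 1, so H_1 = Z/2.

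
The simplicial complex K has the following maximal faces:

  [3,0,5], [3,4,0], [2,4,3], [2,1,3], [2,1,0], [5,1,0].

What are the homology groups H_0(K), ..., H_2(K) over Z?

H_0 = Z,  H_1 = Z,  H_2 = 0.

Order the vertices as 0 < 1 < 2 < 3 < 4 < 5. Listing each simplex with vertices in this order, K has dimension 2 with simplices:

  0-simplices (6): [0], [1], [2], [3], [4], [5]
  1-simplices (12): [0,1], [0,2], [0,3], [0,4], [0,5], [1,2], [1,3], [1,5], [2,3], [2,4], [3,4], [3,5]
  2-simplices (6): [0,1,2], [0,1,5], [0,3,4], [0,3,5], [1,2,3], [2,3,4]

so the chain groups are C_0 ≅ Z^6, C_1 ≅ Z^12, C_2 ≅ Z^6.

∂_1: C_1 → C_0 sends each edge [p,q] (with p < q) to q − p. For instance
  ∂[0,1] = [1] − [0].
This gives a 6×12 integer matrix of rank 5; reducing to Smith normal form yields diagonal entries (1,1,1,1,1).

Boundary ∂_2: C_2 → C_1 acts by ∂[p,q,r] = [q,r] − [p,r] + [p,q]. For instance
  ∂[0,3,4] = [3,4] − [0,4] + [0,3],
  ∂[2,3,4] = [3,4] − [2,4] + [2,3].
The 12×6 boundary matrix has rank 6 and Smith normal form diag(1,1,1,1,1,1).

Computing H_k = (kernel of ∂_k) / (image of ∂_{k+1}):

  H_0: rank C_0 − rank ∂_1 = 6 − 5 = 1, and the invariant factors of ∂_1 are all 1, so H_0 = Z.
  H_1: rank ker ∂_1 − rank ∂_2 = (12 − 5) − 6 = 1, and the invariant factors of ∂_2 are all 1, so H_1 = Z.
  H_2: rank ker ∂_2 − rank ∂_3 = (6 − 6) − 0 = 0, and there is no ∂_3, so H_2 = 0.

As a check, the Euler characteristic is 6 − 12 + 6 = 0, which agrees with 1 − 1 + 0 = 0.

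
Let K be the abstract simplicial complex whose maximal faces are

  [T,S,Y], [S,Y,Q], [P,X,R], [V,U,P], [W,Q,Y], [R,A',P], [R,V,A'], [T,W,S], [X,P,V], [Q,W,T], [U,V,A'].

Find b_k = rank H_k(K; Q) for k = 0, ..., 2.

K has 11 vertices, 22 edges, 11 triangles.
rank ∂_0 = 0, rank ∂_1 = 9 ⇒ b_0 = 11 − 0 − 9 = 2; all invariant factors of ∂_1 are 1 so no torsion. So H_0 = Z^2.
rank ∂_1 = 9, rank ∂_2 = 11 ⇒ b_1 = 22 − 9 − 11 = 2; all invariant factors of ∂_2 are 1 so no torsion. So H_1 = Z^2.
rank ∂_2 = 11, rank ∂_3 = 0 ⇒ b_2 = 11 − 11 − 0 = 0. So H_2 = 0.

b_0 = 2, b_1 = 2, b_2 = 0.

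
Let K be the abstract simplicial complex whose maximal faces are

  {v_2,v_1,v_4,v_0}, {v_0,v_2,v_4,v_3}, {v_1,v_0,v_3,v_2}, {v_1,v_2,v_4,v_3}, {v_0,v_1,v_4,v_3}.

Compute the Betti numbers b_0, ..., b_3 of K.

Fix the vertex order v_0 < v_1 < v_2 < v_3 < v_4 and write every simplex with vertices in increasing order. Then dim K = 3 and the simplices of K are:

  0-simplices (5): [v_0], [v_1], [v_2], [v_3], [v_4]
  1-simplices (10): [v_0,v_1], [v_0,v_2], [v_0,v_3], [v_0,v_4], [v_1,v_2], [v_1,v_3], [v_1,v_4], [v_2,v_3], [v_2,v_4], [v_3,v_4]
  2-simplices (10): [v_0,v_1,v_2], [v_0,v_1,v_3], [v_0,v_1,v_4], [v_0,v_2,v_3], [v_0,v_2,v_4], [v_0,v_3,v_4], [v_1,v_2,v_3], [v_1,v_2,v_4], [v_1,v_3,v_4], [v_2,v_3,v_4]
  3-simplices (5): [v_0,v_1,v_2,v_3], [v_0,v_1,v_2,v_4], [v_0,v_1,v_3,v_4], [v_0,v_2,v_3,v_4], [v_1,v_2,v_3,v_4]

giving chain groups C_0 ≅ Z^5, C_1 ≅ Z^10, C_2 ≅ Z^10, C_3 ≅ Z^5.

∂_1: C_1 → C_0 maps an edge to its endpoints' difference, ∂[p,q] = q − p. For instance
  ∂[v_1,v_4] = [v_4] − [v_1].
The resulting 5×10 matrix has rank 4, and its Smith normal form has invariant factors (1,1,1,1).

The boundary map ∂_2: C_2 → C_1 sends each 2-simplex [p,q,r] to [q,r] − [p,r] + [p,q]. For instance
  ∂[v_0,v_2,v_3] = [v_2,v_3] − [v_0,v_3] + [v_0,v_2],
  ∂[v_0,v_1,v_4] = [v_1,v_4] − [v_0,v_4] + [v_0,v_1].
The 10×10 boundary matrix has rank 6 and Smith normal form diag(1,1,1,1,1,1).

Boundary ∂_3: C_3 → C_2 sends each 3-simplex σ to the alternating sum Σ_i (−1)^i (σ with its i-th vertex removed). For instance
  ∂[v_0,v_1,v_2,v_3] = [v_1,v_2,v_3] − [v_0,v_2,v_3] + [v_0,v_1,v_3] − [v_0,v_1,v_2],
  ∂[v_0,v_1,v_3,v_4] = [v_1,v_3,v_4] − [v_0,v_3,v_4] + [v_0,v_1,v_4] − [v_0,v_1,v_3].
The 10×5 boundary matrix has rank 4 and Smith normal form diag(1,1,1,1).

From H_k ≅ ker(∂_k) / im(∂_{k+1}) we obtain:

  H_0: rank C_0 − rank ∂_1 = 5 − 4 = 1, and the invariant factors of ∂_1 are all 1, so H_0 = Z.
  H_1: rank ker ∂_1 − rank ∂_2 = (10 − 4) − 6 = 0, and the invariant factors of ∂_2 are all 1, so H_1 = 0.
  H_2: rank ker ∂_2 − rank ∂_3 = (10 − 6) − 4 = 0, and the invariant factors of ∂_3 are all 1, so H_2 = 0.
  H_3: rank ker ∂_3 − rank ∂_4 = (5 − 4) − 0 = 1, and there is no ∂_4, so H_3 = Z.

As a check, the Euler characteristic is 5 − 10 + 10 − 5 = 0, which agrees with 1 − 0 + 0 − 1 = 0.
(K is a triangulation of the 3-sphere S^3.)

Hence the Betti numbers are b_0 = 1, b_1 = 0, b_2 = 0, b_3 = 1.

b_0 = 1, b_1 = 0, b_2 = 0, b_3 = 1.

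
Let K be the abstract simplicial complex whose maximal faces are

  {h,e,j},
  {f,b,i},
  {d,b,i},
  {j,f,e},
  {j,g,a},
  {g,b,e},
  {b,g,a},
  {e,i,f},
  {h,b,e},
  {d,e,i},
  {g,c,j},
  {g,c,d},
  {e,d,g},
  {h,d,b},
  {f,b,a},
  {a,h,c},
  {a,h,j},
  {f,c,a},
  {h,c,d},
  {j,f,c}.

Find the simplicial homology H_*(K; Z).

H_0 = Z,  H_1 = Z ⊕ Z_2,  H_2 = 0.

Fix the vertex order a < b < c < d < e < f < g < h < i < j and write every simplex with vertices in increasing order. Then dim K = 2 and the simplices of K are:

  0-simplices (10): a, b, c, d, e, f, g, h, i, j
  1-simplices (30): ab, ac, af, ag, ah, aj, bd, be, bf, bg, bh, bi, cd, cf, cg, ch, cj, de, dg, dh, di, ef, eg, eh, ei, ej, fi, fj, gj, hj
  2-simplices (20): abf, abg, acf, ach, agj, ahj, bdh, bdi, beg, beh, bfi, cdg, cdh, cfj, cgj, deg, dei, efi, efj, ehj

so the chain groups are C_0 ≅ Z^10, C_1 ≅ Z^30, C_2 ≅ Z^20.

∂_1: C_1 → C_0 sends each edge [p,q] (with p < q) to q − p. For instance
  ∂ac = c − a.
As a 10×30 matrix over Z this has rank 9, with invariant factors (1,1,1,1,1,1,1,1,1).

Boundary ∂_2: C_2 → C_1 acts by ∂[p,q,r] = [q,r] − [p,r] + [p,q]. For instance
  ∂beg = eg − bg + be,
  ∂cfj = fj − cj + cf.
The 30×20 boundary matrix has rank 20 and Smith normal form diag(1,1,1,1,1,1,1,1,1,1,1,1,1,1,1,1,1,1,1,2).

Now H_k = ker ∂_k / im ∂_{k+1}, so:

  H_0: rank C_0 − rank ∂_1 = 10 − 9 = 1, and the invariant factors of ∂_1 are all 1, so H_0 ≅ Z.
  H_1: rank ker ∂_1 − rank ∂_2 = (30 − 9) − 20 = 1, and ∂_2 has invariant factor 2 > 1, so H_1 ≅ Z ⊕ Z_2.
  H_2: rank ker ∂_2 − rank ∂_3 = (20 − 20) − 0 = 0, and there is no ∂_3, so H_2 ≅ 0.

As a check, the Euler characteristic is 10 − 30 + 20 = 0, which agrees with 1 − 1 + 0 = 0.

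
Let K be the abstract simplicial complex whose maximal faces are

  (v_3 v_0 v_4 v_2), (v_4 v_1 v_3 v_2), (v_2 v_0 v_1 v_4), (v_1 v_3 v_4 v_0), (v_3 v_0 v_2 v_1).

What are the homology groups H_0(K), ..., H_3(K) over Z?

Order the vertices as v_0 < v_1 < v_2 < v_3 < v_4. Listing each simplex with vertices in this order, K has dimension 3 with simplices:

  0-simplices (5): [v_0], [v_1], [v_2], [v_3], [v_4]
  1-simplices (10): [v_0,v_1], [v_0,v_2], [v_0,v_3], [v_0,v_4], [v_1,v_2], [v_1,v_3], [v_1,v_4], [v_2,v_3], [v_2,v_4], [v_3,v_4]
  2-simplices (10): [v_0,v_1,v_2], [v_0,v_1,v_3], [v_0,v_1,v_4], [v_0,v_2,v_3], [v_0,v_2,v_4], [v_0,v_3,v_4], [v_1,v_2,v_3], [v_1,v_2,v_4], [v_1,v_3,v_4], [v_2,v_3,v_4]
  3-simplices (5): [v_0,v_1,v_2,v_3], [v_0,v_1,v_2,v_4], [v_0,v_1,v_3,v_4], [v_0,v_2,v_3,v_4], [v_1,v_2,v_3,v_4]

so the chain groups are C_0 ≅ Z^5, C_1 ≅ Z^10, C_2 ≅ Z^10, C_3 ≅ Z^5.

∂_1: C_1 → C_0 sends each edge [p,q] (with p < q) to q − p. For instance
  ∂[v_3,v_4] = [v_4] − [v_3].
The 5×10 boundary matrix has rank 4 and Smith normal form diag(1,1,1,1).

∂_2: C_2 → C_1 maps a triangle to the signed sum of its edges. For instance
  ∂[v_1,v_2,v_4] = [v_2,v_4] − [v_1,v_4] + [v_1,v_2],
  ∂[v_0,v_1,v_3] = [v_1,v_3] − [v_0,v_3] + [v_0,v_1].
This gives a 10×10 integer matrix of rank 6; reducing to Smith normal form yields diagonal entries (1,1,1,1,1,1).

∂_3: C_3 → C_2 sends each 3-simplex σ to the alternating sum Σ_i (−1)^i (σ with its i-th vertex removed). For instance
  ∂[v_0,v_1,v_3,v_4] = [v_1,v_3,v_4] − [v_0,v_3,v_4] + [v_0,v_1,v_4] − [v_0,v_1,v_3],
  ∂[v_1,v_2,v_3,v_4] = [v_2,v_3,v_4] − [v_1,v_3,v_4] + [v_1,v_2,v_4] − [v_1,v_2,v_3].
The 10×5 boundary matrix has rank 4 and Smith normal form diag(1,1,1,1).

Now H_k = ker ∂_k / im ∂_{k+1}, so:

  H_0: rank C_0 − rank ∂_1 = 5 − 4 = 1, and the invariant factors of ∂_1 are all 1, so H_0 ≅ Z.
  H_1: rank ker ∂_1 − rank ∂_2 = (10 − 4) − 6 = 0, and the invariant factors of ∂_2 are all 1, so H_1 ≅ 0.
  H_2: rank ker ∂_2 − rank ∂_3 = (10 − 6) − 4 = 0, and the invariant factors of ∂_3 are all 1, so H_2 ≅ 0.
  H_3: rank ker ∂_3 − rank ∂_4 = (5 − 4) − 0 = 1, and there is no ∂_4, so H_3 ≅ Z.

H_0 = Z,  H_1 = 0,  H_2 = 0,  H_3 = Z.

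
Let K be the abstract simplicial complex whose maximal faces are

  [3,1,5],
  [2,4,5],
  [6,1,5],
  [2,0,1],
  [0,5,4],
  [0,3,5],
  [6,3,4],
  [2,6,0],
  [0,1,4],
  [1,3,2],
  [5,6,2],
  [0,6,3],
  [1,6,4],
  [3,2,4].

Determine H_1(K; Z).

Take the total order 0 < 1 < 2 < 3 < 4 < 5 < 6 on the vertex set. Then K (dimension 2) consists of the simplices:

  0-simplices (7): [0], [1], [2], [3], [4], [5], [6]
  1-simplices (21): [0,1], [0,2], [0,3], [0,4], [0,5], [0,6], [1,2], [1,3], [1,4], [1,5], [1,6], [2,3], [2,4], [2,5], [2,6], [3,4], [3,5], [3,6], [4,5], [4,6], [5,6]
  2-simplices (14): [0,1,2], [0,1,4], [0,2,6], [0,3,5], [0,3,6], [0,4,5], [1,2,3], [1,3,5], [1,4,6], [1,5,6], [2,3,4], [2,4,5], [2,5,6], [3,4,6]

Hence C_0 ≅ Z^7, C_1 ≅ Z^21, C_2 ≅ Z^14.

Boundary ∂_1: C_1 → C_0 sends each edge [p,q] (with p < q) to q − p. For instance
  ∂[5,6] = [6] − [5].
This gives a 7×21 integer matrix of rank 6; reducing to Smith normal form yields diagonal entries (1,1,1,1,1,1).

Boundary ∂_2: C_2 → C_1 acts by ∂[p,q,r] = [q,r] − [p,r] + [p,q]. For instance
  ∂[0,4,5] = [4,5] − [0,5] + [0,4],
  ∂[0,3,5] = [3,5] − [0,5] + [0,3].
The resulting 21×14 matrix has rank 13, and its Smith normal form has invariant factors (1,1,1,1,1,1,1,1,1,1,1,1,1).

Computing H_k = (kernel of ∂_k) / (image of ∂_{k+1}):

  H_1: rank ker ∂_1 − rank ∂_2 = (21 − 6) − 13 = 2, and the invariant factors of ∂_2 are all 1, so H_1 = Z^2.

H_1 = Z^2.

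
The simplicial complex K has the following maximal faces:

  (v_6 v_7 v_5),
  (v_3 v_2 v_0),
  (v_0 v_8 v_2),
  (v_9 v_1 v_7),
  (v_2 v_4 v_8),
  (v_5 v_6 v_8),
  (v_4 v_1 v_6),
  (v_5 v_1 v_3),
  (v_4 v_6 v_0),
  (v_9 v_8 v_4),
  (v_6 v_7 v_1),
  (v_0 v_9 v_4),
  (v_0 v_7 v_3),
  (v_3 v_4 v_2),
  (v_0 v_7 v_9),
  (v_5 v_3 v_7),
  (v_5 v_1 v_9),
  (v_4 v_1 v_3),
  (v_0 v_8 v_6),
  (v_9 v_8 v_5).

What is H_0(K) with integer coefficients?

Take the total order v_0 < v_1 < v_2 < v_3 < v_4 < v_5 < v_6 < v_7 < v_8 < v_9 on the vertex set. Then K (dimension 2) consists of the simplices:

  0-simplices (10): [v_0], [v_1], [v_2], [v_3], [v_4], [v_5], [v_6], [v_7], [v_8], [v_9]
  1-simplices (30): (30 of them)
  2-simplices (20): (20 of them)

so the chain groups are C_0 ≅ Z^10, C_1 ≅ Z^30, C_2 ≅ Z^20.

Boundary ∂_1: C_1 → C_0 sends each edge [p,q] (with p < q) to q − p.
The 10×30 boundary matrix has rank 9 and Smith normal form diag(1,1,1,1,1,1,1,1,1).

Boundary ∂_2: C_2 → C_1 sends each 2-simplex [p,q,r] to [q,r] − [p,r] + [p,q]. For instance
  ∂[v_1,v_7,v_9] = [v_7,v_9] − [v_1,v_9] + [v_1,v_7],
  ∂[v_2,v_4,v_8] = [v_4,v_8] − [v_2,v_8] + [v_2,v_4].
This gives a 30×20 integer matrix of rank 20; reducing to Smith normal form yields diagonal entries (1,1,1,1,1,1,1,1,1,1,1,1,1,1,1,1,1,1,1,2).

Computing H_k = (kernel of ∂_k) / (image of ∂_{k+1}):

  H_0: rank C_0 − rank ∂_1 = 10 − 9 = 1, and the invariant factors of ∂_1 are all 1, so H_0 ≅ Z.

H_0 ≅ Z.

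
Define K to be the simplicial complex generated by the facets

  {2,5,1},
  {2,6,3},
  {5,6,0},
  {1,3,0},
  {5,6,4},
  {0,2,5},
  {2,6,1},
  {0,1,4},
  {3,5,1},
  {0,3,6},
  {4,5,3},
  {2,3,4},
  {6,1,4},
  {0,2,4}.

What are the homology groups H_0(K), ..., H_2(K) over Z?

We work with the vertex ordering 0 < 1 < 2 < 3 < 4 < 5 < 6. The simplices of K, each written with vertices in increasing order, are:

  0-simplices (7): [0], [1], [2], [3], [4], [5], [6]
  1-simplices (21): [0,1], [0,2], [0,3], [0,4], [0,5], [0,6], [1,2], [1,3], [1,4], [1,5], [1,6], [2,3], [2,4], [2,5], [2,6], [3,4], [3,5], [3,6], [4,5], [4,6], [5,6]
  2-simplices (14): [0,1,3], [0,1,4], [0,2,4], [0,2,5], [0,3,6], [0,5,6], [1,2,5], [1,2,6], [1,3,5], [1,4,6], [2,3,4], [2,3,6], [3,4,5], [4,5,6]

giving chain groups C_0 ≅ Z^7, C_1 ≅ Z^21, C_2 ≅ Z^14.

The boundary map ∂_1: C_1 → C_0 sends each edge [p,q] (with p < q) to q − p. For instance
  ∂[4,6] = [6] − [4].
As a 7×21 matrix over Z this has rank 6, with invariant factors (1,1,1,1,1,1).

Boundary ∂_2: C_2 → C_1 acts by ∂[p,q,r] = [q,r] − [p,r] + [p,q]. For instance
  ∂[0,2,4] = [2,4] − [0,4] + [0,2],
  ∂[0,1,3] = [1,3] − [0,3] + [0,1].
This gives a 21×14 integer matrix of rank 13; reducing to Smith normal form yields diagonal entries (1,1,1,1,1,1,1,1,1,1,1,1,1).

Now H_k = ker ∂_k / im ∂_{k+1}, so:

  H_0: rank C_0 − rank ∂_1 = 7 − 6 = 1, and the invariant factors of ∂_1 are all 1, so H_0 = Z.
  H_1: rank ker ∂_1 − rank ∂_2 = (21 − 6) − 13 = 2, and the invariant factors of ∂_2 are all 1, so H_1 = Z^2.
  H_2: rank ker ∂_2 − rank ∂_3 = (14 − 13) − 0 = 1, and there is no ∂_3, so H_2 = Z.

H_0 ≅ Z,  H_1 ≅ Z^2,  H_2 ≅ Z.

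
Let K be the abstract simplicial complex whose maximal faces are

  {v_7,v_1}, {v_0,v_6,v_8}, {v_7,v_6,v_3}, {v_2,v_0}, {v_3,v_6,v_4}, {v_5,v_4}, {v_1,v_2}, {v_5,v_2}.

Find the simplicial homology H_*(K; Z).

Order the vertices as v_0 < v_1 < v_2 < v_3 < v_4 < v_5 < v_6 < v_7 < v_8. Listing each simplex with vertices in this order, K has dimension 2 with simplices:

  0-simplices (9): [v_0], [v_1], [v_2], [v_3], [v_4], [v_5], [v_6], [v_7], [v_8]
  1-simplices (13): [v_0,v_2], [v_0,v_6], [v_0,v_8], [v_1,v_2], [v_1,v_7], [v_2,v_5], [v_3,v_4], [v_3,v_6], [v_3,v_7], [v_4,v_5], [v_4,v_6], [v_6,v_7], [v_6,v_8]
  2-simplices (3): [v_0,v_6,v_8], [v_3,v_4,v_6], [v_3,v_6,v_7]

giving chain groups C_0 ≅ Z^9, C_1 ≅ Z^13, C_2 ≅ Z^3.

∂_1: C_1 → C_0 maps an edge to its endpoints' difference, ∂[p,q] = q − p. For instance
  ∂[v_1,v_7] = [v_7] − [v_1].
The resulting 9×13 matrix has rank 8, and its Smith normal form has invariant factors (1,1,1,1,1,1,1,1).

∂_2: C_2 → C_1 sends each 2-simplex [p,q,r] to [q,r] − [p,r] + [p,q]. For instance
  ∂[v_0,v_6,v_8] = [v_6,v_8] − [v_0,v_8] + [v_0,v_6],
  ∂[v_3,v_4,v_6] = [v_4,v_6] − [v_3,v_6] + [v_3,v_4].
The 13×3 boundary matrix has rank 3 and Smith normal form diag(1,1,1).

From H_k ≅ ker(∂_k) / im(∂_{k+1}) we obtain:

  H_0: rank C_0 − rank ∂_1 = 9 − 8 = 1, and the invariant factors of ∂_1 are all 1, so H_0 = Z.
  H_1: rank ker ∂_1 − rank ∂_2 = (13 − 8) − 3 = 2, and the invariant factors of ∂_2 are all 1, so H_1 = Z^2.
  H_2: rank ker ∂_2 − rank ∂_3 = (3 − 3) − 0 = 0, and there is no ∂_3, so H_2 = 0.

H_0 ≅ Z,  H_1 ≅ Z^2,  H_2 = 0.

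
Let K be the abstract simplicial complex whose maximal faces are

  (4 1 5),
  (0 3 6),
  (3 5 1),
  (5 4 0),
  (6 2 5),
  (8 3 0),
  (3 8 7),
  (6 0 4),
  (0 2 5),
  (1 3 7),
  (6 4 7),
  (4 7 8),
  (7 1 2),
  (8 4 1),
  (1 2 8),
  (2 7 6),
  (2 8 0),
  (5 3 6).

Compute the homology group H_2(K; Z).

H_2 ≅ 0.

Fix the vertex order 0 < 1 < 2 < 3 < 4 < 5 < 6 < 7 < 8 and write every simplex with vertices in increasing order. Then dim K = 2 and the simplices of K are:

  0-simplices (9): [0], [1], [2], [3], [4], [5], [6], [7], [8]
  1-simplices (27): (27 of them)
  2-simplices (18): [0,2,5], [0,2,8], [0,3,6], [0,3,8], [0,4,5], [0,4,6], [1,2,7], [1,2,8], [1,3,5], [1,3,7], [1,4,5], [1,4,8], [2,5,6], [2,6,7], [3,5,6], [3,7,8], [4,6,7], [4,7,8]

Hence C_0 ≅ Z^9, C_1 ≅ Z^27, C_2 ≅ Z^18.

The boundary map ∂_1: C_1 → C_0 is given by ∂[p,q] = [q] − [p]. For instance
  ∂[2,6] = [6] − [2].
The 9×27 boundary matrix has rank 8 and Smith normal form diag(1,1,1,1,1,1,1,1).

∂_2: C_2 → C_1 acts by ∂[p,q,r] = [q,r] − [p,r] + [p,q]. For instance
  ∂[0,3,6] = [3,6] − [0,6] + [0,3],
  ∂[3,7,8] = [7,8] − [3,8] + [3,7].
The 27×18 boundary matrix has rank 18 and Smith normal form diag(1,1,1,1,1,1,1,1,1,1,1,1,1,1,1,1,1,2).

Reading off H_k = ker ∂_k / im ∂_{k+1}:

  H_2: rank ker ∂_2 − rank ∂_3 = (18 − 18) − 0 = 0, and there is no ∂_3, so H_2 = 0.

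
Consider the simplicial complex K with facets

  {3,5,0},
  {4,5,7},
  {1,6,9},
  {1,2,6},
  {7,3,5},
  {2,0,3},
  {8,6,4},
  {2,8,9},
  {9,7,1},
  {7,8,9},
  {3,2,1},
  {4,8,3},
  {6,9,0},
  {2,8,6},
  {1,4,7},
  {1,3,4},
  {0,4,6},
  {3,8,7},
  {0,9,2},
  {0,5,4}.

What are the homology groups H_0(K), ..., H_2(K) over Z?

H_0 = Z,  H_1 = Z ⊕ Z/2,  H_2 = 0.

We work with the vertex ordering 0 < 1 < 2 < 3 < 4 < 5 < 6 < 7 < 8 < 9. The simplices of K, each written with vertices in increasing order, are:

  0-simplices (10): [0], [1], [2], [3], [4], [5], [6], [7], [8], [9]
  1-simplices (30): (30 of them)
  2-simplices (20): (20 of them)

so the chain groups are C_0 ≅ Z^10, C_1 ≅ Z^30, C_2 ≅ Z^20.

Boundary ∂_1: C_1 → C_0 maps an edge to its endpoints' difference, ∂[p,q] = q − p. For instance
  ∂[3,5] = [5] − [3].
As a 10×30 matrix over Z this has rank 9, with invariant factors (1,1,1,1,1,1,1,1,1).

The boundary map ∂_2: C_2 → C_1 acts by ∂[p,q,r] = [q,r] − [p,r] + [p,q]. For instance
  ∂[2,8,9] = [8,9] − [2,9] + [2,8],
  ∂[0,4,6] = [4,6] − [0,6] + [0,4].
This gives a 30×20 integer matrix of rank 20; reducing to Smith normal form yields diagonal entries (1,1,1,1,1,1,1,1,1,1,1,1,1,1,1,1,1,1,1,2).

Now H_k = ker ∂_k / im ∂_{k+1}, so:

  H_0: rank C_0 − rank ∂_1 = 10 − 9 = 1, and the invariant factors of ∂_1 are all 1, so H_0 = Z.
  H_1: rank ker ∂_1 − rank ∂_2 = (30 − 9) − 20 = 1, and ∂_2 has invariant factor 2 > 1, so H_1 = Z ⊕ Z/2.
  H_2: rank ker ∂_2 − rank ∂_3 = (20 − 20) − 0 = 0, and there is no ∂_3, so H_2 = 0.

(K is a triangulation of the Klein bottle.)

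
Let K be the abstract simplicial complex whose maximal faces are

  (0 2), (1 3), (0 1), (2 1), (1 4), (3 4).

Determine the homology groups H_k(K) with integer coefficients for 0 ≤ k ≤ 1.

Fix the vertex order 0 < 1 < 2 < 3 < 4 and write every simplex with vertices in increasing order. Then dim K = 1 and the simplices of K are:

  0-simplices (5): [0], [1], [2], [3], [4]
  1-simplices (6): [0,1], [0,2], [1,2], [1,3], [1,4], [3,4]

giving chain groups C_0 ≅ Z^5, C_1 ≅ Z^6.

∂_1: C_1 → C_0 maps an edge to its endpoints' difference, ∂[p,q] = q − p. For instance
  ∂[3,4] = [4] − [3].
The resulting 5×6 matrix has rank 4, and its Smith normal form has invariant factors (1,1,1,1).

From H_k ≅ ker(∂_k) / im(∂_{k+1}) we obtain:

  H_0: rank C_0 − rank ∂_1 = 5 − 4 = 1, and the invariant factors of ∂_1 are all 1, so H_0 = Z.
  H_1: rank ker ∂_1 − rank ∂_2 = (6 − 4) − 0 = 2, and there is no ∂_2, so H_1 = Z^2.

As a check, the Euler characteristic is 5 − 6 = -1, which agrees with 1 − 2 = -1.

H_0 = Z,  H_1 = Z^2.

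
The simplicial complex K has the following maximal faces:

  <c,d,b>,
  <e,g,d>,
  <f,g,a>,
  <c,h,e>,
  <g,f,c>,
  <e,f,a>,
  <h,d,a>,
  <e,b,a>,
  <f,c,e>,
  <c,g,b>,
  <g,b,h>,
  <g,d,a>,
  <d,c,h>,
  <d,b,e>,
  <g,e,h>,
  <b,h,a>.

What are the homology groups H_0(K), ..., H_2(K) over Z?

Order the vertices as a < b < c < d < e < f < g < h. Listing each simplex with vertices in this order, K has dimension 2 with simplices:

  0-simplices (8): a, b, c, d, e, f, g, h
  1-simplices (24): ab, ad, ae, af, ag, ah, bc, bd, be, bg, bh, cd, ce, cf, cg, ch, de, dg, dh, ef, eg, eh, fg, gh
  2-simplices (16): abe, abh, adg, adh, aef, afg, bcd, bcg, bde, bgh, cdh, cef, ceh, cfg, deg, egh

so the chain groups are C_0 ≅ Z^8, C_1 ≅ Z^24, C_2 ≅ Z^16.

Boundary ∂_1: C_1 → C_0 is given by ∂[p,q] = [q] − [p].
As a 8×24 matrix over Z this has rank 7, with invariant factors (1,1,1,1,1,1,1).

The boundary map ∂_2: C_2 → C_1 acts by ∂[p,q,r] = [q,r] − [p,r] + [p,q]. For instance
  ∂bgh = gh − bh + bg,
  ∂bcd = cd − bd + bc.
As a 24×16 matrix over Z this has rank 15, with invariant factors (1,1,1,1,1,1,1,1,1,1,1,1,1,1,1).

Reading off H_k = ker ∂_k / im ∂_{k+1}:

  H_0: rank C_0 − rank ∂_1 = 8 − 7 = 1, and the invariant factors of ∂_1 are all 1, so H_0 = Z.
  H_1: rank ker ∂_1 − rank ∂_2 = (24 − 7) − 15 = 2, and the invariant factors of ∂_2 are all 1, so H_1 = Z^2.
  H_2: rank ker ∂_2 − rank ∂_3 = (16 − 15) − 0 = 1, and there is no ∂_3, so H_2 = Z.

H_0 = Z,  H_1 = Z^2,  H_2 = Z.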